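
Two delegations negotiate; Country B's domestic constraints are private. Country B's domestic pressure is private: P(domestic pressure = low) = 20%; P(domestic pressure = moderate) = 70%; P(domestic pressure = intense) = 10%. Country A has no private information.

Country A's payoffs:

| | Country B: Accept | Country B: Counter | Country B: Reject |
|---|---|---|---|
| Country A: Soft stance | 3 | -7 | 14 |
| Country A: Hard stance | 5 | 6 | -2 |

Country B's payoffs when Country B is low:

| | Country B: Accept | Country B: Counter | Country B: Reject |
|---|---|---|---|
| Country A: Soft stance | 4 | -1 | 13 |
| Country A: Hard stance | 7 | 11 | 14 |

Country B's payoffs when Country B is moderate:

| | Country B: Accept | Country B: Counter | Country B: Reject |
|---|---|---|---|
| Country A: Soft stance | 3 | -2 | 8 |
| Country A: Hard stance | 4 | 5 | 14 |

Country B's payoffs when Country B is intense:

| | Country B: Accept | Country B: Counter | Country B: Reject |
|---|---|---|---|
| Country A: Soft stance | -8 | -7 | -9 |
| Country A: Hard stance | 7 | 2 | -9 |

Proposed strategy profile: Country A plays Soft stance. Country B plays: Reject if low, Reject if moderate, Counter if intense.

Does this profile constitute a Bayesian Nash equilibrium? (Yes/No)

Yes

Country A plays Soft stance: E[Soft stance] = 0.2·(14) + 0.7·(14) + 0.1·(-7) = 11.9; E[Hard stance] = -1.2. Best-responding. ✓
Country B (domestic pressure low), facing Soft stance: Accept gives 4, Counter gives -1, Reject gives 13. Proposed Reject is best. ✓
Country B (domestic pressure moderate), facing Soft stance: Accept gives 3, Counter gives -2, Reject gives 8. Proposed Reject is best. ✓
Country B (domestic pressure intense), facing Soft stance: Accept gives -8, Counter gives -7, Reject gives -9. Proposed Counter is best. ✓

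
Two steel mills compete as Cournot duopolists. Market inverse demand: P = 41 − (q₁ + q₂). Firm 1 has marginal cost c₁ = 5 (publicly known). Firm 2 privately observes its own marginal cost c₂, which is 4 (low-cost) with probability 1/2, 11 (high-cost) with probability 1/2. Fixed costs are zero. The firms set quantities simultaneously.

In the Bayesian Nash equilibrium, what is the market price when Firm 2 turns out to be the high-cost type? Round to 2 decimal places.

19.58

Type-c best response for Firm 2: q₂(c) = (41 − c)/2 − q₁/2.
Firm 1 maximizes expected profit; its first-order condition is 41 − 2q₁ − E[q₂] − 5 = 0.
Substituting E[q₂] and solving: E[c₂] = 7.5, so q₁ = (41 − 2·5 + 7.5)/3 = 12.8333.
q₂(high-cost) = 8.58333, so P = 41 − (12.8333 + 8.58333) = 19.5833.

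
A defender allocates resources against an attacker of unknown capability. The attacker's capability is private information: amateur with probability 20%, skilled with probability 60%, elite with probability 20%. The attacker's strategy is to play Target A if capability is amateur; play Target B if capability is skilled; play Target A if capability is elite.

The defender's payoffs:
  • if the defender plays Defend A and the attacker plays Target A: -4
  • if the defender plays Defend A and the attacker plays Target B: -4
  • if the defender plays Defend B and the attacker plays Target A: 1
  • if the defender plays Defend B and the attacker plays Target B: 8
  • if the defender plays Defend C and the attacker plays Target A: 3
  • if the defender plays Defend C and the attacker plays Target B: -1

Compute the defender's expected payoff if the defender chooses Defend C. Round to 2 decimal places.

E[Defend C] = 0.2·3 + 0.6·(-1) + 0.2·3 = 0.6 + (-0.6) + 0.6 = 0.6

0.60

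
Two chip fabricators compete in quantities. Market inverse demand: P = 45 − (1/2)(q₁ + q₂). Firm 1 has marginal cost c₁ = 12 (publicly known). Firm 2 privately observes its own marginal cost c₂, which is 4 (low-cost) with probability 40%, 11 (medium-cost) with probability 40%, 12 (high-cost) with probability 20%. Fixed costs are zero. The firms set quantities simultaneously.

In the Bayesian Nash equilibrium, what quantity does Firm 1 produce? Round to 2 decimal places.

19.60

Firm 2 with cost c maximizes (45 − (1/2)(q₁+q₂) − c)·q₂, giving q₂(c) = (45 − c − (1/2)q₁).
E[c₂] = 0.4·4 + 0.4·11 + 0.2·12 = 8.4
Firm 1's FOC against E[q₂] yields q₁ = (45 − 2·12 + E[c₂])/(3/2) = (45 − 24 + 8.4)/(3/2) = 19.6.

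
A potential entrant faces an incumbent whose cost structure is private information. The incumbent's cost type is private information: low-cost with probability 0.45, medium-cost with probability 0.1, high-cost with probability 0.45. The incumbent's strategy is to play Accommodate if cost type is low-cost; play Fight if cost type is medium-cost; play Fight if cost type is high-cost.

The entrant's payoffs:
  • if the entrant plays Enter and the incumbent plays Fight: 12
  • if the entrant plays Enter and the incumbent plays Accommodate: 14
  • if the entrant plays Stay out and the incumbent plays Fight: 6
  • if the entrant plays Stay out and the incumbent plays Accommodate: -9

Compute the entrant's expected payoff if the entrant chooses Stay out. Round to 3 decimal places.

Take the expectation over the incumbent's cost type, weighting each type's action by its prior probability.
E[Stay out] = 0.45·(-9) + 0.1·6 + 0.45·6 = (-4.05) + 0.6 + 2.7 = -0.75

-0.750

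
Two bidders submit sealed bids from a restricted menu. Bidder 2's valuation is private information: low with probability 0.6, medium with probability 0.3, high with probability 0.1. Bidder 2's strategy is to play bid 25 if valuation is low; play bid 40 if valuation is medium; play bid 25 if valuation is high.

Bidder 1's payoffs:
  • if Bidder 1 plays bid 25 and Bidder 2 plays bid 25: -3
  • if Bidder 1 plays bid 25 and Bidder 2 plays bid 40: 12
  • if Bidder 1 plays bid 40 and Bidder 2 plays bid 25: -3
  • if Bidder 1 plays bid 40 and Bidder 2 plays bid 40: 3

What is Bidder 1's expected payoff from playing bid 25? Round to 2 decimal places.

1.50

E[bid 25] = 0.6·(-3) + 0.3·12 + 0.1·(-3) = (-1.8) + 3.6 + (-0.3) = 1.5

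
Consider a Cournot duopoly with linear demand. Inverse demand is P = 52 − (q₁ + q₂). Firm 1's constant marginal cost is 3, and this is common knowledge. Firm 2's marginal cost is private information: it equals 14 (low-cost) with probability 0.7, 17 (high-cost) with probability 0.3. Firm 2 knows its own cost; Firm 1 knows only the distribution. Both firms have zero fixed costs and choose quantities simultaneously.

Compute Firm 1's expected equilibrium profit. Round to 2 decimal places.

412.09

Firm 2 with cost c maximizes (52 − (q₁+q₂) − c)·q₂, giving q₂(c) = (52 − c − q₁)/2.
E[c₂] = 0.7·14 + 0.3·17 = 14.9
Firm 1's FOC against E[q₂] yields q₁ = (52 − 2·3 + E[c₂])/3 = (52 − 6 + 14.9)/3 = 20.3.
E[P] = 52 − (q₁ + E[q₂]) = 23.3; Firm 1's expected profit = (E[P] − 3)·q₁ = (23.3 − 3)·20.3 = 412.09.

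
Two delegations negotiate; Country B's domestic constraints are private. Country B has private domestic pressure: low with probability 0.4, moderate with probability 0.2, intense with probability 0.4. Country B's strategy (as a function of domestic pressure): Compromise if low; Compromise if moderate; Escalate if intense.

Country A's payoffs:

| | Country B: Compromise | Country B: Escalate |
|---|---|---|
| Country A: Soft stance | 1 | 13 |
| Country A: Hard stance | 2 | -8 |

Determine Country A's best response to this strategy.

E[Soft stance] = 0.4·(1) + 0.2·(1) + 0.4·(13) = 5.8
E[Hard stance] = 0.4·(2) + 0.2·(2) + 0.4·(-8) = -2
Best response: Soft stance (5.8 is the largest).

Soft stance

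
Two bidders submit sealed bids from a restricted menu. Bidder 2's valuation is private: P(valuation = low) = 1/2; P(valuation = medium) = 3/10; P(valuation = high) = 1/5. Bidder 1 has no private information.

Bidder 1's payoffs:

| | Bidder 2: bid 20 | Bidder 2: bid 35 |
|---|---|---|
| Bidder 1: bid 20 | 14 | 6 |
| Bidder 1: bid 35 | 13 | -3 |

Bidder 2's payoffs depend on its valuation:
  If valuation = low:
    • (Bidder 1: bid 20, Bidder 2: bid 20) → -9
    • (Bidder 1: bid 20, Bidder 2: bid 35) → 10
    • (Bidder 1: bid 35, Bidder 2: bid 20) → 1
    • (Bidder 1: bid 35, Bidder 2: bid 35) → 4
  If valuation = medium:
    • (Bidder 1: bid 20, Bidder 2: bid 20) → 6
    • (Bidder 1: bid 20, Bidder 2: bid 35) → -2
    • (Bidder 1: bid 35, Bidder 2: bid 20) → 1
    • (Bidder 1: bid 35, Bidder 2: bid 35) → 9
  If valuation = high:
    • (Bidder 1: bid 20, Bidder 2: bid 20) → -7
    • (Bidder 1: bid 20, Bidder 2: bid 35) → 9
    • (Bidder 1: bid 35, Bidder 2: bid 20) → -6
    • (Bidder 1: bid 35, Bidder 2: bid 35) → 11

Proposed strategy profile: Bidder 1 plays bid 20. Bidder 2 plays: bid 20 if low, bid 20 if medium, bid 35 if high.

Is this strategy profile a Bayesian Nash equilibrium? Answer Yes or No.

No

Bidder 1 plays bid 20: E[bid 20] = 1/2·(14) + 3/10·(14) + 1/5·(6) = 62/5; E[bid 35] = 49/5. Best-responding. ✓
Bidder 2 (valuation low), facing bid 20: bid 20 gives -9, bid 35 gives 10. Proposed bid 20 is not best — profitable deviation exists. ✗
Bidder 2 (valuation medium), facing bid 20: bid 20 gives 6, bid 35 gives -2. Proposed bid 20 is best. ✓
Bidder 2 (valuation high), facing bid 20: bid 20 gives -7, bid 35 gives 9. Proposed bid 35 is best. ✓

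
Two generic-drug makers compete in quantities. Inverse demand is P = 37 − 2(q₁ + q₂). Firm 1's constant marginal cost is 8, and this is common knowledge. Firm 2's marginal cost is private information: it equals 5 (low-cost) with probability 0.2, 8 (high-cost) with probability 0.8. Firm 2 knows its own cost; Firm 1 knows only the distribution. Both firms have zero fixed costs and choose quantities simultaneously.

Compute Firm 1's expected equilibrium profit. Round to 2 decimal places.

44.81

Type-c best response for Firm 2: q₂(c) = (37 − c)/4 − q₁/2.
Firm 1 maximizes expected profit; its first-order condition is 37 − 4q₁ − 2E[q₂] − 8 = 0.
Substituting E[q₂] and solving: E[c₂] = 7.4, so q₁ = (37 − 2·8 + 7.4)/6 = 4.73333.
E[P] = 37 − 2·(q₁ + E[q₂]) = 17.4667; Firm 1's expected profit = (E[P] − 8)·q₁ = (17.4667 − 8)·4.73333 = 44.8089.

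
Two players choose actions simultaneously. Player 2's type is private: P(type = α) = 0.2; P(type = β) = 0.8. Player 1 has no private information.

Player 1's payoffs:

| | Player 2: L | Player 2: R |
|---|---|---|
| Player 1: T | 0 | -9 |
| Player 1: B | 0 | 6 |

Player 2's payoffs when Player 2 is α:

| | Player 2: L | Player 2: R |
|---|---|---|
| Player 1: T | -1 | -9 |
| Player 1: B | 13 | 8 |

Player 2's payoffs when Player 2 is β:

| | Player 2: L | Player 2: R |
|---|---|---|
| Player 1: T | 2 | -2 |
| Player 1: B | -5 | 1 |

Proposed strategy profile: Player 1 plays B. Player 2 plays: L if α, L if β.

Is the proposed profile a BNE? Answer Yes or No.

A profile is a BNE iff every type of every player is best-responding given beliefs about the other side.
Player 1 plays B: E[B] = 0.2·(0) + 0.8·(0) = 0; E[T] = 0. Best-responding. ✓
Player 2 (type α), facing B: L gives 13, R gives 8. Proposed L is best. ✓
Player 2 (type β), facing B: L gives -5, R gives 1. Proposed L is not best — profitable deviation exists. ✗

No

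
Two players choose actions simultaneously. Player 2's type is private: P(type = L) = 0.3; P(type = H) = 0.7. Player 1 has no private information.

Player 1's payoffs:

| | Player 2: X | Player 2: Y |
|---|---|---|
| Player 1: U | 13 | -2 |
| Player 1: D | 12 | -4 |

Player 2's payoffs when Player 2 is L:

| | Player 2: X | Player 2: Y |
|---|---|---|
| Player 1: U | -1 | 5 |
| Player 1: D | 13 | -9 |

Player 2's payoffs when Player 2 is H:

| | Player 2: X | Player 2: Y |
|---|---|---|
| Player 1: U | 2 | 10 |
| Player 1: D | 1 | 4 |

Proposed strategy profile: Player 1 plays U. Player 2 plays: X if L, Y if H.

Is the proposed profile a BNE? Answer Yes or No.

Player 1 plays U: E[U] = 0.3·(13) + 0.7·(-2) = 2.5; E[D] = 0.8. Best-responding. ✓
Player 2 (type L), facing U: X gives -1, Y gives 5. Proposed X is not best — profitable deviation exists. ✗
Player 2 (type H), facing U: X gives 2, Y gives 10. Proposed Y is best. ✓

No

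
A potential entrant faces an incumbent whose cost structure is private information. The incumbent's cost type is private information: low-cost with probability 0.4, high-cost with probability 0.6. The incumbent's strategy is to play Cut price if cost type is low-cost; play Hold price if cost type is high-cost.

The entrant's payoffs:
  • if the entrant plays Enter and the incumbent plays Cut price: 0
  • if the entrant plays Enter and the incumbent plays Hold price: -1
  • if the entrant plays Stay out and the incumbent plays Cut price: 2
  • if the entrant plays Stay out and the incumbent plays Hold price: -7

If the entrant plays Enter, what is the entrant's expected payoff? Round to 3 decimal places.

E[Enter] = 0.4·0 + 0.6·(-1) = 0 + (-0.6) = -0.6

-0.600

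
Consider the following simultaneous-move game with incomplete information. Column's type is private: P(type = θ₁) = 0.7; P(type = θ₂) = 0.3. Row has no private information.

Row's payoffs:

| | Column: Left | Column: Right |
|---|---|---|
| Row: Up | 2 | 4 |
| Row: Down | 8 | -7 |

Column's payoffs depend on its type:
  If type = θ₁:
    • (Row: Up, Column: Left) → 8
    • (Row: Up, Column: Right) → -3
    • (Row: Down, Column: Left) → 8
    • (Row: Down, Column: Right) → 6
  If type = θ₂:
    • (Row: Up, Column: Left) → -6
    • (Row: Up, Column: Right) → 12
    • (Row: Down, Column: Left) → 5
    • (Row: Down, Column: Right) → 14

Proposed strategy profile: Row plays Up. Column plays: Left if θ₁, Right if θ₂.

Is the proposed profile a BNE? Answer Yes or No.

No

Row plays Up: E[Up] = 0.7·(2) + 0.3·(4) = 2.6; E[Down] = 3.5. Not best-responding. ✗
Column (type θ₁), facing Up: Left gives 8, Right gives -3. Proposed Left is best. ✓
Column (type θ₂), facing Up: Left gives -6, Right gives 12. Proposed Right is best. ✓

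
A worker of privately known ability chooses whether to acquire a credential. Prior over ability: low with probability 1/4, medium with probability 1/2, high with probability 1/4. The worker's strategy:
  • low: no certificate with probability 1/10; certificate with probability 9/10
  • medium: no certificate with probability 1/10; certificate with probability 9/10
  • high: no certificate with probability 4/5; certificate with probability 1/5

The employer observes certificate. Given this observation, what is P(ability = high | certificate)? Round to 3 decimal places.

0.069

P(certificate) = (1/4)·(9/10) + (1/2)·(9/10) + (1/4)·(1/5) = 29/40
P(high | certificate) = ((1/4)·(1/5)) / (29/40) = (1/20) / (29/40) = 2/29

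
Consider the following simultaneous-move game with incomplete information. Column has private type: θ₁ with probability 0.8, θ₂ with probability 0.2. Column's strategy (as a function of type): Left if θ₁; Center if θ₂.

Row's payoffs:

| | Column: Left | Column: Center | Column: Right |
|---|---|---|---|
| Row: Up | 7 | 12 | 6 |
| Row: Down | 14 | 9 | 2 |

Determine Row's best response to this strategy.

Down

E[Up] = 0.8·(7) + 0.2·(12) = 8
E[Down] = 0.8·(14) + 0.2·(9) = 13
Best response: Down (13 is the largest).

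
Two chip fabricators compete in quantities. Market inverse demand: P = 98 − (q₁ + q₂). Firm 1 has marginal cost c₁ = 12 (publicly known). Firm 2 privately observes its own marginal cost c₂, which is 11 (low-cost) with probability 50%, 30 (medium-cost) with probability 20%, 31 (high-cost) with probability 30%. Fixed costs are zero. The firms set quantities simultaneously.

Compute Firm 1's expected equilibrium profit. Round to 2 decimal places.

Type-c best response for Firm 2: q₂(c) = (98 − c)/2 − q₁/2.
Firm 1 maximizes expected profit; its first-order condition is 98 − 2q₁ − E[q₂] − 12 = 0.
Substituting E[q₂] and solving: E[c₂] = 20.8, so q₁ = (98 − 2·12 + 20.8)/3 = 31.6.
E[P] = 98 − (q₁ + E[q₂]) = 43.6; Firm 1's expected profit = (E[P] − 12)·q₁ = (43.6 − 12)·31.6 = 998.56.

998.56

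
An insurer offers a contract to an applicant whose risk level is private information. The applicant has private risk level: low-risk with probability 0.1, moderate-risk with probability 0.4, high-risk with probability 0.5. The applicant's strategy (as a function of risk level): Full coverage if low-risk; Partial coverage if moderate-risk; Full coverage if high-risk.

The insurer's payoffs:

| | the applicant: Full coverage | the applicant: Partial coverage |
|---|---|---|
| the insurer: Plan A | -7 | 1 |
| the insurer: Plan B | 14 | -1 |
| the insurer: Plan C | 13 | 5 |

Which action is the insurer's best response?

E[Plan A] = 0.1·(-7) + 0.4·(1) + 0.5·(-7) = -3.8
E[Plan B] = 0.1·(14) + 0.4·(-1) + 0.5·(14) = 8
E[Plan C] = 0.1·(13) + 0.4·(5) + 0.5·(13) = 9.8
Best response: Plan C (9.8 is the largest).

Plan C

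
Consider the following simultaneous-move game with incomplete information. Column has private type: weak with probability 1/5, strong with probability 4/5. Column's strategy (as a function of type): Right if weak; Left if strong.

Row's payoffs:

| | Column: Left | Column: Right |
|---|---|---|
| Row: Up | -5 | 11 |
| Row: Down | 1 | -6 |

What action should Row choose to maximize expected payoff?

E[Up] = 1/5·(11) + 4/5·(-5) = -9/5
E[Down] = 1/5·(-6) + 4/5·(1) = -2/5
Best response: Down (-2/5 is the largest).

Down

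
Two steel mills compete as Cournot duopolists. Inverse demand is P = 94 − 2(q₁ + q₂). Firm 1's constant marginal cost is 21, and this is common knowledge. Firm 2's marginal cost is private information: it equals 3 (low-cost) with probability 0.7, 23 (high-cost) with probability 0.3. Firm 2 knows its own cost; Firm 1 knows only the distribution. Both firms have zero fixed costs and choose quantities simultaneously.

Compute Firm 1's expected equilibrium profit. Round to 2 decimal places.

206.72

Firm 2 with cost c maximizes (94 − 2(q₁+q₂) − c)·q₂, giving q₂(c) = (94 − c − 2q₁)/4.
E[c₂] = 0.7·3 + 0.3·23 = 9
Firm 1's FOC against E[q₂] yields q₁ = (94 − 2·21 + E[c₂])/6 = (94 − 42 + 9)/6 = 10.1667.
E[P] = 94 − 2·(q₁ + E[q₂]) = 41.3333; Firm 1's expected profit = (E[P] − 21)·q₁ = (41.3333 − 21)·10.1667 = 206.722.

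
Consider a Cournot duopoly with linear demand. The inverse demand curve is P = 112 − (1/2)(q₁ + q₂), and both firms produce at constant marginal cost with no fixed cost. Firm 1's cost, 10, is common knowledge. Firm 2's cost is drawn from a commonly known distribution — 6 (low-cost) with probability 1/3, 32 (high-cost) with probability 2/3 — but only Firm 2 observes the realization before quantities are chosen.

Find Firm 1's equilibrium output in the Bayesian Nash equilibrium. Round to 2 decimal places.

Type-c best response for Firm 2: q₂(c) = (112 − c) − q₁/2.
Firm 1 maximizes expected profit; its first-order condition is 112 − q₁ − (1/2)E[q₂] − 10 = 0.
Substituting E[q₂] and solving: E[c₂] = 23.3333, so q₁ = (112 − 2·10 + 23.3333)/(3/2) = 76.8889.

76.89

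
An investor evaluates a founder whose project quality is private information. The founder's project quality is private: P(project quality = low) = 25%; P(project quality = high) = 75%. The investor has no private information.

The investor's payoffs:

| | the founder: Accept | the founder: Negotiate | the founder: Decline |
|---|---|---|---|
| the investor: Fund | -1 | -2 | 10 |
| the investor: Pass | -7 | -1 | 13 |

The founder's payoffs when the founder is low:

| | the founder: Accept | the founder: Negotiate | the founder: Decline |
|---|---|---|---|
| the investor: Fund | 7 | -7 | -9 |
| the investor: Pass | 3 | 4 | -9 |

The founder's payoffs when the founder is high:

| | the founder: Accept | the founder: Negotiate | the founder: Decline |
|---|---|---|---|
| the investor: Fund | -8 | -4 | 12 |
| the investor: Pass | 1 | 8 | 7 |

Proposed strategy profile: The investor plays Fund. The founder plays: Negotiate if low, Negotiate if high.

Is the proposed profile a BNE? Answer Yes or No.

The investor plays Fund: E[Fund] = 0.25·(-2) + 0.75·(-2) = -2; E[Pass] = -1. Not best-responding. ✗
The founder (project quality low), facing Fund: Accept gives 7, Negotiate gives -7, Decline gives -9. Proposed Negotiate is not best — profitable deviation exists. ✗
The founder (project quality high), facing Fund: Accept gives -8, Negotiate gives -4, Decline gives 12. Proposed Negotiate is not best — profitable deviation exists. ✗

No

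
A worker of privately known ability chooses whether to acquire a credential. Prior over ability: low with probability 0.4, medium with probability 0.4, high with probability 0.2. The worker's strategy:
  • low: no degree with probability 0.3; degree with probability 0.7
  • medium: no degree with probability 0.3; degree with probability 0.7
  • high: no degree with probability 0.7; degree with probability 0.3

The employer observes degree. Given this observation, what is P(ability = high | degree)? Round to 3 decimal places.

P(degree) = 0.4·0.7 + 0.4·0.7 + 0.2·0.3 = 0.62
P(high | degree) = (0.2·0.3) / 0.62 = 0.06 / 0.62 = 0.0967742

0.097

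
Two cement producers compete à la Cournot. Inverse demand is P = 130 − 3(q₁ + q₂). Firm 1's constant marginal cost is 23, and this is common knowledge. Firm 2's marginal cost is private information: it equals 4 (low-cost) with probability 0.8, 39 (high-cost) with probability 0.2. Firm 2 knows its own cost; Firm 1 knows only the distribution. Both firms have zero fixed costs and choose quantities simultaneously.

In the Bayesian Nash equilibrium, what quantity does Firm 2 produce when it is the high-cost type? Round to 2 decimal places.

9.89

Type-c best response for Firm 2: q₂(c) = (130 − c)/6 − q₁/2.
Firm 1 maximizes expected profit; its first-order condition is 130 − 6q₁ − 3E[q₂] − 23 = 0.
Substituting E[q₂] and solving: E[c₂] = 11, so q₁ = (130 − 2·23 + 11)/9 = 10.5556.
q₂(high-cost) = (130 − 39 − 3·10.5556)/6 = 9.88889.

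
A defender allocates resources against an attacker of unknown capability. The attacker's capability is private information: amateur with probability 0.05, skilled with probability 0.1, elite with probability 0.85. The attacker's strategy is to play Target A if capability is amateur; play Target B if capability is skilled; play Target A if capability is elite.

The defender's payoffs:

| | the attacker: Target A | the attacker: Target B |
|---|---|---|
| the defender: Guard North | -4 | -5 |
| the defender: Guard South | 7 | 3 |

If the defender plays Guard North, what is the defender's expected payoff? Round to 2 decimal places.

Take the expectation over the attacker's capability, weighting each type's action by its prior probability.
E[Guard North] = 0.05·(-4) + 0.1·(-5) + 0.85·(-4) = (-0.2) + (-0.5) + (-3.4) = -4.1

-4.10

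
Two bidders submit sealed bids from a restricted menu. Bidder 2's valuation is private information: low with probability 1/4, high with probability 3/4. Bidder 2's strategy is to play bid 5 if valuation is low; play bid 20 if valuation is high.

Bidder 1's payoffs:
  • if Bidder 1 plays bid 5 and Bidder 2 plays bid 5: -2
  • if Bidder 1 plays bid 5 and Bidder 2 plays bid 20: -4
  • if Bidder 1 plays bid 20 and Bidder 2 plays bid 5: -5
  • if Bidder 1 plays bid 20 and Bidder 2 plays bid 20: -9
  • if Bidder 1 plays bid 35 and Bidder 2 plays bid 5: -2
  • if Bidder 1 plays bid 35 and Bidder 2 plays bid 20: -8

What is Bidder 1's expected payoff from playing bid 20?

-8

E[bid 20] = 1/4·(-5) + 3/4·(-9) = (-5/4) + (-27/4) = -8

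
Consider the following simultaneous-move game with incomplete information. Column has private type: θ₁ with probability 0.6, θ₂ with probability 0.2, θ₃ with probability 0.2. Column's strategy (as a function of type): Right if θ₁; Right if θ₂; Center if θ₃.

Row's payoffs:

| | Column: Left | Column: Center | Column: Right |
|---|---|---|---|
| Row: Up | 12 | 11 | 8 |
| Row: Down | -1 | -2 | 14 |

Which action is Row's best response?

Down

E[Up] = 0.6·(8) + 0.2·(8) + 0.2·(11) = 8.6
E[Down] = 0.6·(14) + 0.2·(14) + 0.2·(-2) = 10.8
Best response: Down (10.8 is the largest).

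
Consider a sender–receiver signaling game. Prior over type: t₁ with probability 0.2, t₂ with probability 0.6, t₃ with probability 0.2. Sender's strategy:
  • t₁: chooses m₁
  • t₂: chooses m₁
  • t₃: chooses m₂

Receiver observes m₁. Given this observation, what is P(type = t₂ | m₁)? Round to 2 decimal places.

P(m₁) = 0.2·1 + 0.6·1 + 0.2·0 = 0.8
P(t₂ | m₁) = (0.6·1) / 0.8 = 0.6 / 0.8 = 0.75

0.75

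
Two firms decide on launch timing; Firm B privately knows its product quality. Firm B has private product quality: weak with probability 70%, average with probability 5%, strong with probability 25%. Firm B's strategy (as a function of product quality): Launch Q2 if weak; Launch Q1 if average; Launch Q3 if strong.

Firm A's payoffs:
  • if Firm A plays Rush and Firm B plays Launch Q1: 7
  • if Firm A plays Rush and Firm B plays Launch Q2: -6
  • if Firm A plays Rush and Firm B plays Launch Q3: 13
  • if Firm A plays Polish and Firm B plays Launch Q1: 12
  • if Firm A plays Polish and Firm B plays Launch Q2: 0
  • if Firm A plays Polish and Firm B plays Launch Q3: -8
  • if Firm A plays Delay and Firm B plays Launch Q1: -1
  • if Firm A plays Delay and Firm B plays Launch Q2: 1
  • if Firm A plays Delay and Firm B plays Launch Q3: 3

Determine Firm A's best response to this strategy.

Delay

Compute Firm A's expected payoff for each action, taking the expectation over Firm B's type.
E[Rush] = 0.7·(-6) + 0.05·(7) + 0.25·(13) = -0.6
E[Polish] = 0.7·(0) + 0.05·(12) + 0.25·(-8) = -1.4
E[Delay] = 0.7·(1) + 0.05·(-1) + 0.25·(3) = 1.4
Best response: Delay (1.4 is the largest).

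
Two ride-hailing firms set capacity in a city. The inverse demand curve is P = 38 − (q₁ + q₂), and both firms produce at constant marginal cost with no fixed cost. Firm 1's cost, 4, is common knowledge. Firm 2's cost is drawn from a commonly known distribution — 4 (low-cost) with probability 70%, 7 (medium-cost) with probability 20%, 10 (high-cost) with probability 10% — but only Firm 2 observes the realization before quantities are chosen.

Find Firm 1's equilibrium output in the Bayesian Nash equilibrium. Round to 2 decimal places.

Firm 2 with cost c maximizes (38 − (q₁+q₂) − c)·q₂, giving q₂(c) = (38 − c − q₁)/2.
E[c₂] = 0.7·4 + 0.2·7 + 0.1·10 = 5.2
Firm 1's FOC against E[q₂] yields q₁ = (38 − 2·4 + E[c₂])/3 = (38 − 8 + 5.2)/3 = 11.7333.

11.73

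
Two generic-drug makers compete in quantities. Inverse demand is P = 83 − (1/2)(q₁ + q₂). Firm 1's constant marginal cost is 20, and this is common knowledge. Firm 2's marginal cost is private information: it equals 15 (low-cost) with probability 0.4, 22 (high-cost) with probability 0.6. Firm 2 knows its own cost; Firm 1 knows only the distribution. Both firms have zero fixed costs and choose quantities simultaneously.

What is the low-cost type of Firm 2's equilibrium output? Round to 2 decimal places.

47.27

Type-c best response for Firm 2: q₂(c) = (83 − c) − q₁/2.
Firm 1 maximizes expected profit; its first-order condition is 83 − q₁ − (1/2)E[q₂] − 20 = 0.
Substituting E[q₂] and solving: E[c₂] = 19.2, so q₁ = (83 − 2·20 + 19.2)/(3/2) = 41.4667.
q₂(low-cost) = (83 − 15 − (1/2)·41.4667) = 47.2667.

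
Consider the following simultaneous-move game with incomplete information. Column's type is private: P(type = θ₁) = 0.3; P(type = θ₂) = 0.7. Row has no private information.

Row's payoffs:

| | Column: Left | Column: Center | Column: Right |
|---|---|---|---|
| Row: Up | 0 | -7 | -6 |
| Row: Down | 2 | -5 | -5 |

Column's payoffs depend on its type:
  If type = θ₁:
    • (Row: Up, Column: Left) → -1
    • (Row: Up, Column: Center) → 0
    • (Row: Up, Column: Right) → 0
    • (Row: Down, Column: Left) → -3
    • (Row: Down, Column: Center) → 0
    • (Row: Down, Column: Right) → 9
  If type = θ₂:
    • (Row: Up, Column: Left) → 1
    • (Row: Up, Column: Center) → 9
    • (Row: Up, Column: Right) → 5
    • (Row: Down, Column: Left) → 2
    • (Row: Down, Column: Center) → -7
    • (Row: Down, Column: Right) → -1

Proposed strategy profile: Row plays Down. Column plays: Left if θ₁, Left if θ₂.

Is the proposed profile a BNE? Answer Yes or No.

Row plays Down: E[Down] = 0.3·(2) + 0.7·(2) = 2; E[Up] = 0. Best-responding. ✓
Column (type θ₁), facing Down: Left gives -3, Center gives 0, Right gives 9. Proposed Left is not best — profitable deviation exists. ✗
Column (type θ₂), facing Down: Left gives 2, Center gives -7, Right gives -1. Proposed Left is best. ✓

No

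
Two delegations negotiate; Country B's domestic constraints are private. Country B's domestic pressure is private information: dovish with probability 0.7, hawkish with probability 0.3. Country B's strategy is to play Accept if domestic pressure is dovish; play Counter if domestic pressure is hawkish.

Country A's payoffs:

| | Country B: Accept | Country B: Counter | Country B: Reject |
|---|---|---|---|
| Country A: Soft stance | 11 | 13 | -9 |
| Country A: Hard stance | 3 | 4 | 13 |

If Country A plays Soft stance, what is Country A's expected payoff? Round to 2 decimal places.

E[Soft stance] = 0.7·11 + 0.3·13 = 7.7 + 3.9 = 11.6

11.60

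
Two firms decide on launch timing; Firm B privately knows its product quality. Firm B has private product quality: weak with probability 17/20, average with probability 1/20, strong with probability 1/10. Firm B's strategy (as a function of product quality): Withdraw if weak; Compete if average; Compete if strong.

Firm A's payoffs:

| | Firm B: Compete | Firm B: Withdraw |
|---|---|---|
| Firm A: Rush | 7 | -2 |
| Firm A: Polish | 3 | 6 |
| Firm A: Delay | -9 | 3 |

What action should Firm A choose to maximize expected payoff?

Polish

E[Rush] = 17/20·(-2) + 1/20·(7) + 1/10·(7) = -13/20
E[Polish] = 17/20·(6) + 1/20·(3) + 1/10·(3) = 111/20
E[Delay] = 17/20·(3) + 1/20·(-9) + 1/10·(-9) = 6/5
Best response: Polish (111/20 is the largest).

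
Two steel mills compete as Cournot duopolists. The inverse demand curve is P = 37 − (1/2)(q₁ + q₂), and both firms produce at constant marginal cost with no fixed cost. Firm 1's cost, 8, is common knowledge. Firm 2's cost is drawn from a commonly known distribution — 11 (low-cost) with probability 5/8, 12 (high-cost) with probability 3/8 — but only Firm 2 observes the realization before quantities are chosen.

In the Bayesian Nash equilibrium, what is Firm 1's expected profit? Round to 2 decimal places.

Firm 2 with cost c maximizes (37 − (1/2)(q₁+q₂) − c)·q₂, giving q₂(c) = (37 − c − (1/2)q₁).
E[c₂] = 5/8·11 + 3/8·12 = 11.375
Firm 1's FOC against E[q₂] yields q₁ = (37 − 2·8 + E[c₂])/(3/2) = (37 − 16 + 11.375)/(3/2) = 21.5833.
E[P] = 37 − (1/2)·(q₁ + E[q₂]) = 18.7917; Firm 1's expected profit = (E[P] − 8)·q₁ = (18.7917 − 8)·21.5833 = 232.92.

232.92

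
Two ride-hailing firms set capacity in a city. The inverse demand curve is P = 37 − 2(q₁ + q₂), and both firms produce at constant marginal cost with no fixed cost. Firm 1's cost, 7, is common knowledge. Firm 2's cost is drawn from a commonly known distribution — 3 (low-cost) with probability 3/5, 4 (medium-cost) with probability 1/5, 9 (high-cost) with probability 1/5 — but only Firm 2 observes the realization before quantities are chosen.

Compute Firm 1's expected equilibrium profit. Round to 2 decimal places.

Type-c best response for Firm 2: q₂(c) = (37 − c)/4 − q₁/2.
Firm 1 maximizes expected profit; its first-order condition is 37 − 4q₁ − 2E[q₂] − 7 = 0.
Substituting E[q₂] and solving: E[c₂] = 4.4, so q₁ = (37 − 2·7 + 4.4)/6 = 4.56667.
E[P] = 37 − 2·(q₁ + E[q₂]) = 16.1333; Firm 1's expected profit = (E[P] − 7)·q₁ = (16.1333 − 7)·4.56667 = 41.7089.

41.71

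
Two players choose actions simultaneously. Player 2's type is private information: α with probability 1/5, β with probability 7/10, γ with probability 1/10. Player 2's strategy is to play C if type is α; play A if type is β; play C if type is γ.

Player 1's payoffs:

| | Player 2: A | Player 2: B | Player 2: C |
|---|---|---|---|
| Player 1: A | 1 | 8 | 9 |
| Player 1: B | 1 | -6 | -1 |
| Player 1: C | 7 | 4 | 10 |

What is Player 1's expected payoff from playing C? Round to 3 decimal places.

7.900

E[C] = 1/5·10 + 7/10·7 + 1/10·10 = 2 + 49/10 + 1 = 79/10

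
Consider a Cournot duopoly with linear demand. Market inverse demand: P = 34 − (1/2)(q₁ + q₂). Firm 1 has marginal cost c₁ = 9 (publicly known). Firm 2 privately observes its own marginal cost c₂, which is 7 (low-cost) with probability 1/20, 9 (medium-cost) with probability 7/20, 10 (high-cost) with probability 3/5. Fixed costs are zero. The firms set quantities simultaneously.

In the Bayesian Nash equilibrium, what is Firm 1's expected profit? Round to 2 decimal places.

Firm 2 with cost c maximizes (34 − (1/2)(q₁+q₂) − c)·q₂, giving q₂(c) = (34 − c − (1/2)q₁).
E[c₂] = 1/20·7 + 7/20·9 + 3/5·10 = 9.5
Firm 1's FOC against E[q₂] yields q₁ = (34 − 2·9 + E[c₂])/(3/2) = (34 − 18 + 9.5)/(3/2) = 17.
E[P] = 34 − (1/2)·(q₁ + E[q₂]) = 17.5; Firm 1's expected profit = (E[P] − 9)·q₁ = (17.5 − 9)·17 = 144.5.

144.50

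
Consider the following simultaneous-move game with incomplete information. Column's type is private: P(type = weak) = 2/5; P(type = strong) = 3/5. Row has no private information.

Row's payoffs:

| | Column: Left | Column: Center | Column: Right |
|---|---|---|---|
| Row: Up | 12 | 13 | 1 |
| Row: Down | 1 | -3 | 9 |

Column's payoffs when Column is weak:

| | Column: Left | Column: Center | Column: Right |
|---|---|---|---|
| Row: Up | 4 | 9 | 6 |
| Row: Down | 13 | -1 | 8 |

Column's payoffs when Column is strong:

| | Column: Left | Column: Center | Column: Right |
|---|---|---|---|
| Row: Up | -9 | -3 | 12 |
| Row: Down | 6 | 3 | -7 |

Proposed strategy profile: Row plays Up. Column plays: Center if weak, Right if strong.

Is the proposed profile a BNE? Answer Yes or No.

A profile is a BNE iff every type of every player is best-responding given beliefs about the other side.
Row plays Up: E[Up] = 2/5·(13) + 3/5·(1) = 29/5; E[Down] = 21/5. Best-responding. ✓
Column (type weak), facing Up: Left gives 4, Center gives 9, Right gives 6. Proposed Center is best. ✓
Column (type strong), facing Up: Left gives -9, Center gives -3, Right gives 12. Proposed Right is best. ✓

Yes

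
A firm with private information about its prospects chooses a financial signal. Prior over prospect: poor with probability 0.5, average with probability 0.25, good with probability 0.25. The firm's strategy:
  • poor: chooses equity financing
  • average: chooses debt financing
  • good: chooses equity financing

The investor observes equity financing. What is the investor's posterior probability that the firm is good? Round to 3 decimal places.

P(equity financing) = 0.5·1 + 0.25·0 + 0.25·1 = 0.75
P(good | equity financing) = (0.25·1) / 0.75 = 0.25 / 0.75 = 0.333333

0.333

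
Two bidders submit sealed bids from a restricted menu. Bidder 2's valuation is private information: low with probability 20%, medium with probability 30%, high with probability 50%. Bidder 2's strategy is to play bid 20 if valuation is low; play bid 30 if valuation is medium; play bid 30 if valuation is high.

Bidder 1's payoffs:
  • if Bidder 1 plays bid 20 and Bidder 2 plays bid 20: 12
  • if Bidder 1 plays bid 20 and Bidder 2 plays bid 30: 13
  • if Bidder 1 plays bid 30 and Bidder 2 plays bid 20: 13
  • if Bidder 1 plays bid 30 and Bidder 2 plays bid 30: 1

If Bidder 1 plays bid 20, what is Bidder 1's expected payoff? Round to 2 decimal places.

E[bid 20] = 0.2·12 + 0.3·13 + 0.5·13 = 2.4 + 3.9 + 6.5 = 12.8

12.80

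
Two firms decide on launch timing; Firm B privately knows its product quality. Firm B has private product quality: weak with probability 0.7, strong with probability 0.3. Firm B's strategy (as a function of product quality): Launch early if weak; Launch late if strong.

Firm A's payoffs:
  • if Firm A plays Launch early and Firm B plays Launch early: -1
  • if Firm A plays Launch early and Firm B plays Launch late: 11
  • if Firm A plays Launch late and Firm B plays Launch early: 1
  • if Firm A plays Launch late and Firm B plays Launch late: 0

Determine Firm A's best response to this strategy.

Launch early

Compute Firm A's expected payoff for each action, taking the expectation over Firm B's type.
E[Launch early] = 0.7·(-1) + 0.3·(11) = 2.6
E[Launch late] = 0.7·(1) + 0.3·(0) = 0.7
Best response: Launch early (2.6 is the largest).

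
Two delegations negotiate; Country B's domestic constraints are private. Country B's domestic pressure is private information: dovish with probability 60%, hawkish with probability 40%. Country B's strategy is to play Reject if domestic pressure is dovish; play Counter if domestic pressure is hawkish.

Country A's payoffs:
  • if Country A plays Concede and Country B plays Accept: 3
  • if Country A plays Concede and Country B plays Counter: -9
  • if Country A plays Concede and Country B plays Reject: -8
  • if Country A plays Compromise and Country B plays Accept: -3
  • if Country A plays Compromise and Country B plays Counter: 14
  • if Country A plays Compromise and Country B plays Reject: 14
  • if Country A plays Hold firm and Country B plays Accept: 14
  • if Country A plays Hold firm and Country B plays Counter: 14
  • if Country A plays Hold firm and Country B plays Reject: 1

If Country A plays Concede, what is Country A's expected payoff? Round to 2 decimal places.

E[Concede] = 0.6·(-8) + 0.4·(-9) = (-4.8) + (-3.6) = -8.4

-8.40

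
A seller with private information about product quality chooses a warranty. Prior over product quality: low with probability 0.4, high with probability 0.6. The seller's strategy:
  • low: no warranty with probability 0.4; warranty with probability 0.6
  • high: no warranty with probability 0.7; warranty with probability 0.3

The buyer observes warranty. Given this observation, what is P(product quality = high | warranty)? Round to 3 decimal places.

P(warranty) = 0.4·0.6 + 0.6·0.3 = 0.42
P(high | warranty) = (0.6·0.3) / 0.42 = 0.18 / 0.42 = 0.428571

0.429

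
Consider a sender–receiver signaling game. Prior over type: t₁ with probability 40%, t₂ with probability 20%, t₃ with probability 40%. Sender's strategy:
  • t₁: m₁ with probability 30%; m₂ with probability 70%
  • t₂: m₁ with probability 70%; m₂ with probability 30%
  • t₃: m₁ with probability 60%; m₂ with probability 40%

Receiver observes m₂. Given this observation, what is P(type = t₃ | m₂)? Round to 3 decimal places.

P(m₂) = 0.4·0.7 + 0.2·0.3 + 0.4·0.4 = 0.5
P(t₃ | m₂) = (0.4·0.4) / 0.5 = 0.16 / 0.5 = 0.32

0.320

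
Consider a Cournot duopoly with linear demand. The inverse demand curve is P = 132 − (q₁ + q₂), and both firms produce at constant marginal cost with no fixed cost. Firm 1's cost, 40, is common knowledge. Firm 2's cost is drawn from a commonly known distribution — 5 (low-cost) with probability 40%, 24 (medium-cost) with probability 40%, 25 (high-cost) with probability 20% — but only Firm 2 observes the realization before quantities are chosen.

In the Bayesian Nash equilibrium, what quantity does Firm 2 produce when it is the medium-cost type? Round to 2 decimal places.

Firm 2 with cost c maximizes (132 − (q₁+q₂) − c)·q₂, giving q₂(c) = (132 − c − q₁)/2.
E[c₂] = 0.4·5 + 0.4·24 + 0.2·25 = 16.6
Firm 1's FOC against E[q₂] yields q₁ = (132 − 2·40 + E[c₂])/3 = (132 − 80 + 16.6)/3 = 22.8667.
q₂(medium-cost) = (132 − 24 − 22.8667)/2 = 42.5667.

42.57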